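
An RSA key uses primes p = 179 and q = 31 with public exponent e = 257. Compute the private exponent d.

φ(n) = (p−1)(q−1) = 178·30 = 5340.
Need d with 257·d ≡ 1 (mod 5340). Apply the extended Euclidean algorithm:
5340 = 20*257 + 200
257 = 1*200 + 57
200 = 3*57 + 29
57 = 1*29 + 28
29 = 1*28 + 1
28 = 28*1 + 0
Back-substitute:
1 = 29 − 28
1 = −57 + 2·29
1 = 2·200 − 7·57
1 = −7·257 + 9·200
1 = 9·5340 − 187·257
So 257·(-187) ≡ 1 (mod 5340), hence d ≡ -187 ≡ 5153 (mod 5340).

5153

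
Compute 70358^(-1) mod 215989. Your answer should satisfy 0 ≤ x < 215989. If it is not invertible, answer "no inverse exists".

gcd(215989, 70358) by repeated division:
215989 = 3×70358 + 4915
70358 = 14×4915 + 1548
4915 = 3×1548 + 271
1548 = 5×271 + 193
271 = 1×193 + 78
193 = 2×78 + 37
78 = 2×37 + 4
37 = 9×4 + 1
4 = 4×1 + 0
Since gcd(70358, 215989) = 1, back-substitute to write 1 as a combination:
1 = 37 − 9·4
1 = −9·78 + 19·37
1 = 19·193 − 47·78
1 = −47·271 + 66·193
1 = 66·1548 − 377·271
1 = −377·4915 + 1197·1548
1 = 1197·70358 − 17135·4915
1 = −17135·215989 + 52602·70358
So 70358·52602 ≡ 1 (mod 215989).

52602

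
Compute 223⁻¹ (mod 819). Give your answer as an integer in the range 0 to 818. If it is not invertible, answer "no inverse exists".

Extended Euclidean algorithm:
819 = 3*223 + 150
223 = 1*150 + 73
150 = 2*73 + 4
73 = 18*4 + 1
4 = 4*1 + 0
gcd = 1, so the inverse exists. Back-substitute:
1 = 73 − 18·4
1 = −18·150 + 37·73
1 = 37·223 − 55·150
1 = −55·819 + 202·223
So 223·202 ≡ 1 (mod 819).

202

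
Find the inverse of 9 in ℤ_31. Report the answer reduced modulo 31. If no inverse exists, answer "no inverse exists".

gcd(31, 9) by repeated division:
31 = 3×9 + 4
9 = 2×4 + 1
4 = 4×1 + 0
Since gcd(9, 31) = 1, back-substitute to write 1 as a combination:
1 = 9 − 2·4
1 = −2·31 + 7·9
So 9·7 ≡ 1 (mod 31).

7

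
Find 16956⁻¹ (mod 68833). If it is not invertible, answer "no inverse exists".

Extended Euclidean algorithm:
68833 = 4×16956 + 1009
16956 = 16×1009 + 812
1009 = 1×812 + 197
812 = 4×197 + 24
197 = 8×24 + 5
24 = 4×5 + 4
5 = 1×4 + 1
4 = 4×1 + 0
Since gcd(16956, 68833) = 1, back-substitute to write 1 as a combination:
1 = 5 − 4
1 = −24 + 5·5
1 = 5·197 − 41·24
1 = −41·812 + 169·197
1 = 169·1009 − 210·812
1 = −210·16956 + 3529·1009
1 = 3529·68833 − 14326·16956
Thus 16956·(-14326) ≡ 1 (mod 68833); reducing, -14326 mod 68833 = 54507.

54507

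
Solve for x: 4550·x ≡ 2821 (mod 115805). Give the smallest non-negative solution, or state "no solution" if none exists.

no solution

gcd(4550, 115805):
115805 = 25*4550 + 2055
4550 = 2*2055 + 440
2055 = 4*440 + 295
440 = 1*295 + 145
295 = 2*145 + 5
145 = 29*5 + 0
gcd = 5, but 5 ∤ 2821, so the congruence has no solution.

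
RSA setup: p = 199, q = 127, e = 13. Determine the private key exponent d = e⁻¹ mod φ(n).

φ(n) = (p−1)(q−1) = 198·126 = 24948.
Need d with 13·d ≡ 1 (mod 24948). Apply the extended Euclidean algorithm:
24948 = 1919*13 + 1
13 = 13*1 + 0
Back-substitute:
1 = 24948 − 1919·13
So 13·(-1919) ≡ 1 (mod 24948), hence d ≡ -1919 ≡ 23029 (mod 24948).

23029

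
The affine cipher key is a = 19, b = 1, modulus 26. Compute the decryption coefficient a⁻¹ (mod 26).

Extended Euclidean algorithm:
26 = 1*19 + 7
19 = 2*7 + 5
7 = 1*5 + 2
5 = 2*2 + 1
2 = 2*1 + 0
Since gcd(19, 26) = 1, back-substitute to write 1 as a combination:
1 = 5 − 2·2
1 = −2·7 + 3·5
1 = 3·19 − 8·7
1 = −8·26 + 11·19
So 19·11 ≡ 1 (mod 26).

11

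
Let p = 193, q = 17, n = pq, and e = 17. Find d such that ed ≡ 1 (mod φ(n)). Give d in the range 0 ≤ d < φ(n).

1265

φ(n) = (p−1)(q−1) = 192·16 = 3072.
Need d with 17·d ≡ 1 (mod 3072). Apply the extended Euclidean algorithm:
3072 = 180*17 + 12
17 = 1*12 + 5
12 = 2*5 + 2
5 = 2*2 + 1
2 = 2*1 + 0
Back-substitute:
1 = 5 − 2·2
1 = −2·12 + 5·5
1 = 5·17 − 7·12
1 = −7·3072 + 1265·17
So 17·1265 ≡ 1 (mod 3072), hence d = 1265.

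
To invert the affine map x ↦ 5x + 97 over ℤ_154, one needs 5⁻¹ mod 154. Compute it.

Apply the Euclidean algorithm to 154 and 5:
154 = 30·5 + 4
5 = 1·4 + 1
4 = 4·1 + 0
gcd = 1, so the inverse exists. Back-substitute:
1 = 5 − 4
1 = −154 + 31·5
So 5·31 ≡ 1 (mod 154).

31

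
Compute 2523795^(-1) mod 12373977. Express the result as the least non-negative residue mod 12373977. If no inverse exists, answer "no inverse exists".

Euclidean algorithm on 12373977, 2523795:
12373977 = 4×2523795 + 2278797
2523795 = 1×2278797 + 244998
2278797 = 9×244998 + 73815
244998 = 3×73815 + 23553
73815 = 3×23553 + 3156
23553 = 7×3156 + 1461
3156 = 2×1461 + 234
1461 = 6×234 + 57
234 = 4×57 + 6
57 = 9×6 + 3
6 = 2×3 + 0
Since gcd = 3 > 1, 2523795 is not a unit mod 12373977.

no inverse exists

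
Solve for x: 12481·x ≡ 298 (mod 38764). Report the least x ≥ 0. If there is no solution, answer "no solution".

3550

First find gcd(12481, 38764):
38764 = 3×12481 + 1321
12481 = 9×1321 + 592
1321 = 2×592 + 137
592 = 4×137 + 44
137 = 3×44 + 5
44 = 8×5 + 4
5 = 1×4 + 1
4 = 4×1 + 0
gcd = 1, so a unique solution mod 38764 exists.
Back-substitute for the Bézout coefficients:
1 = 5 − 4
1 = −44 + 9·5
1 = 9·137 − 28·44
1 = −28·592 + 121·137
1 = 121·1321 − 270·592
1 = −270·12481 + 2551·1321
1 = 2551·38764 − 7923·12481
So 12481·(-7923) ≡ 1 (mod 38764), giving 12481⁻¹ ≡ 30841.
x ≡ 12481⁻¹·298 ≡ 30841·298 ≡ 3550 (mod 38764).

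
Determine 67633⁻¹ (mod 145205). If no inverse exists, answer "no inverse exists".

77767

Apply the Euclidean algorithm to 145205 and 67633:
145205 = 2×67633 + 9939
67633 = 6×9939 + 7999
9939 = 1×7999 + 1940
7999 = 4×1940 + 239
1940 = 8×239 + 28
239 = 8×28 + 15
28 = 1×15 + 13
15 = 1×13 + 2
13 = 6×2 + 1
2 = 2×1 + 0
Since gcd(67633, 145205) = 1, back-substitute to write 1 as a combination:
1 = 13 − 6·2
1 = −6·15 + 7·13
1 = 7·28 − 13·15
1 = −13·239 + 111·28
1 = 111·1940 − 901·239
1 = −901·7999 + 3715·1940
1 = 3715·9939 − 4616·7999
1 = −4616·67633 + 31411·9939
1 = 31411·145205 − 67438·67633
Hence 67633⁻¹ ≡ -67438 ≡ 77767 (mod 145205).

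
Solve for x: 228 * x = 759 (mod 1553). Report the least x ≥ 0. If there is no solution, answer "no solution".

882

First find gcd(228, 1553):
1553 = 6*228 + 185
228 = 1*185 + 43
185 = 4*43 + 13
43 = 3*13 + 4
13 = 3*4 + 1
4 = 4*1 + 0
gcd = 1, so a unique solution mod 1553 exists.
Back-substitute for the Bézout coefficients:
1 = 13 − 3·4
1 = −3·43 + 10·13
1 = 10·185 − 43·43
1 = −43·228 + 53·185
1 = 53·1553 − 361·228
So 228·(-361) ≡ 1 (mod 1553), giving 228⁻¹ ≡ 1192.
x ≡ 228⁻¹·759 ≡ 1192·759 ≡ 882 (mod 1553).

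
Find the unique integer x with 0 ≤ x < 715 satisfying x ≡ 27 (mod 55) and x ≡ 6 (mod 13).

357

Write x = 27 + 55·k. Then 55·k ≡ 6 − 27 ≡ 5 (mod 13).
Need 55⁻¹ mod 13. Extended Euclid on (13, 3):
13 = 4×3 + 1
3 = 3×1 + 0
Back-substitute:
1 = 13 − 4·3
55⁻¹ ≡ 9 (mod 13), so k ≡ 9·5 ≡ 6 (mod 13).
x = 27 + 55·6 = 357.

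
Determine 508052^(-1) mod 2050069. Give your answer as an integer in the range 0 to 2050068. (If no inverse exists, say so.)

1379874

Apply the Euclidean algorithm to 2050069 and 508052:
2050069 = 4*508052 + 17861
508052 = 28*17861 + 7944
17861 = 2*7944 + 1973
7944 = 4*1973 + 52
1973 = 37*52 + 49
52 = 1*49 + 3
49 = 16*3 + 1
3 = 3*1 + 0
gcd = 1, so the inverse exists. Back-substitute:
1 = 49 − 16·3
1 = −16·52 + 17·49
1 = 17·1973 − 645·52
1 = −645·7944 + 2597·1973
1 = 2597·17861 − 5839·7944
1 = −5839·508052 + 166089·17861
1 = 166089·2050069 − 670195·508052
Thus 508052·(-670195) ≡ 1 (mod 2050069); reducing, -670195 mod 2050069 = 1379874.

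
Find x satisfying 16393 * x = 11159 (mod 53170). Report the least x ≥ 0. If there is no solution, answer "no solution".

gcd(16393, 53170):
53170 = 3·16393 + 3991
16393 = 4·3991 + 429
3991 = 9·429 + 130
429 = 3·130 + 39
130 = 3·39 + 13
39 = 3·13 + 0
gcd = 13, but 13 ∤ 11159, so the congruence has no solution.

no solution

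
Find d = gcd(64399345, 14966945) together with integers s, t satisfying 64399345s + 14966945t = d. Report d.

Euclidean algorithm:
64399345 = 4·14966945 + 4531565
14966945 = 3·4531565 + 1372250
4531565 = 3·1372250 + 414815
1372250 = 3·414815 + 127805
414815 = 3·127805 + 31400
127805 = 4·31400 + 2205
31400 = 14·2205 + 530
2205 = 4·530 + 85
530 = 6·85 + 20
85 = 4·20 + 5
20 = 4·5 + 0
gcd(64399345, 14966945) = 5.
Back-substituting:
5 = 85 − 4·20
5 = −4·530 + 25·85
5 = 25·2205 − 104·530
5 = −104·31400 + 1481·2205
5 = 1481·127805 − 6028·31400
5 = −6028·414815 + 19565·127805
5 = 19565·1372250 − 64723·414815
5 = −64723·4531565 + 213734·1372250
5 = 213734·14966945 − 705925·4531565
5 = −705925·64399345 + 3037434·14966945
So 5 = (-705925)·64399345 + (3037434)·14966945.

5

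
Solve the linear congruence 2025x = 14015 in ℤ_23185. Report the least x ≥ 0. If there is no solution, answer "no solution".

First find gcd(2025, 23185):
23185 = 11×2025 + 910
2025 = 2×910 + 205
910 = 4×205 + 90
205 = 2×90 + 25
90 = 3×25 + 15
25 = 1×15 + 10
15 = 1×10 + 5
10 = 2×5 + 0
gcd = 5 and 5 | 14015, so solutions exist. Divide through by 5: 405x ≡ 2803 (mod 4637).
Now find 405⁻¹ mod 4637:
4637 = 11·405 + 182
405 = 2·182 + 41
182 = 4·41 + 18
41 = 2·18 + 5
18 = 3·5 + 3
5 = 1·3 + 2
3 = 1·2 + 1
2 = 2·1 + 0
Back-substitute:
1 = 3 − 2
1 = −5 + 2·3
1 = 2·18 − 7·5
1 = −7·41 + 16·18
1 = 16·182 − 71·41
1 = −71·405 + 158·182
1 = 158·4637 − 1809·405
So 405·(-1809) ≡ 1 (mod 4637), i.e. 405⁻¹ ≡ 2828.
Then x ≡ 2828·2803 ≡ 2251 (mod 4637); the smallest non-negative solution is x = 2251.

2251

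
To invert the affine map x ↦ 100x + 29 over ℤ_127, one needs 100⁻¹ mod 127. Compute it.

47

Extended Euclidean algorithm:
127 = 1*100 + 27
100 = 3*27 + 19
27 = 1*19 + 8
19 = 2*8 + 3
8 = 2*3 + 2
3 = 1*2 + 1
2 = 2*1 + 0
The gcd is 1. Working backward:
1 = 3 − 2
1 = −8 + 3·3
1 = 3·19 − 7·8
1 = −7·27 + 10·19
1 = 10·100 − 37·27
1 = −37·127 + 47·100
So 100·47 ≡ 1 (mod 127).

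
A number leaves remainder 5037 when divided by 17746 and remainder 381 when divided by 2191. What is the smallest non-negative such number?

Write x = 5037 + 17746·k. Then 17746·k ≡ 381 − 5037 ≡ 1917 (mod 2191).
Need 17746⁻¹ mod 2191. Extended Euclid on (2191, 218):
2191 = 10*218 + 11
218 = 19*11 + 9
11 = 1*9 + 2
9 = 4*2 + 1
2 = 2*1 + 0
Back-substitute:
1 = 9 − 4·2
1 = −4·11 + 5·9
1 = 5·218 − 99·11
1 = −99·2191 + 995·218
17746⁻¹ ≡ 995 (mod 2191), so k ≡ 995·1917 ≡ 1245 (mod 2191).
x = 5037 + 17746·1245 = 22098807.

22098807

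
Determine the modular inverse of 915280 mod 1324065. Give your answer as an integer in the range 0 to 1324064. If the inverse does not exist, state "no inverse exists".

no inverse exists

Euclidean algorithm on 1324065, 915280:
1324065 = 1·915280 + 408785
915280 = 2·408785 + 97710
408785 = 4·97710 + 17945
97710 = 5·17945 + 7985
17945 = 2·7985 + 1975
7985 = 4·1975 + 85
1975 = 23·85 + 20
85 = 4·20 + 5
20 = 4·5 + 0
gcd(915280, 1324065) = 5 ≠ 1, so 915280 has no multiplicative inverse modulo 1324065.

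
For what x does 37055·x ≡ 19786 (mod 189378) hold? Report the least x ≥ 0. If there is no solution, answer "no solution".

45578

First find gcd(37055, 189378):
189378 = 5×37055 + 4103
37055 = 9×4103 + 128
4103 = 32×128 + 7
128 = 18×7 + 2
7 = 3×2 + 1
2 = 2×1 + 0
gcd = 1, so a unique solution mod 189378 exists.
Back-substitute for the Bézout coefficients:
1 = 7 − 3·2
1 = −3·128 + 55·7
1 = 55·4103 − 1763·128
1 = −1763·37055 + 15922·4103
1 = 15922·189378 − 81373·37055
So 37055·(-81373) ≡ 1 (mod 189378), giving 37055⁻¹ ≡ 108005.
x ≡ 37055⁻¹·19786 ≡ 108005·19786 ≡ 45578 (mod 189378).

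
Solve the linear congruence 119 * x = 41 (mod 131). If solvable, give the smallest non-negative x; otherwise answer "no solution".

73

First find gcd(119, 131):
131 = 1×119 + 12
119 = 9×12 + 11
12 = 1×11 + 1
11 = 11×1 + 0
gcd = 1, so a unique solution mod 131 exists.
Back-substitute for the Bézout coefficients:
1 = 12 − 11
1 = −119 + 10·12
1 = 10·131 − 11·119
So 119·(-11) ≡ 1 (mod 131), giving 119⁻¹ ≡ 120.
x ≡ 119⁻¹·41 ≡ 120·41 ≡ 73 (mod 131).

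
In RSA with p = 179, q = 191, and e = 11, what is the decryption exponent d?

27671

φ(n) = (p−1)(q−1) = 178·190 = 33820.
Need d with 11·d ≡ 1 (mod 33820). Apply the extended Euclidean algorithm:
33820 = 3074·11 + 6
11 = 1·6 + 5
6 = 1·5 + 1
5 = 5·1 + 0
Back-substitute:
1 = 6 − 5
1 = −11 + 2·6
1 = 2·33820 − 6149·11
So 11·(-6149) ≡ 1 (mod 33820), hence d ≡ -6149 ≡ 27671 (mod 33820).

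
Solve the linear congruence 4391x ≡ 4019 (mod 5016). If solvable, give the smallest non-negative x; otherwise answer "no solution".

First find gcd(4391, 5016):
5016 = 1*4391 + 625
4391 = 7*625 + 16
625 = 39*16 + 1
16 = 16*1 + 0
gcd = 1, so a unique solution mod 5016 exists.
Back-substitute for the Bézout coefficients:
1 = 625 − 39·16
1 = −39·4391 + 274·625
1 = 274·5016 − 313·4391
So 4391·(-313) ≡ 1 (mod 5016), giving 4391⁻¹ ≡ 4703.
x ≡ 4391⁻¹·4019 ≡ 4703·4019 ≡ 1069 (mod 5016).

1069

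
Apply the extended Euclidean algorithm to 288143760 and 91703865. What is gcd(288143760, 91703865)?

15

Euclidean algorithm:
288143760 = 3*91703865 + 13032165
91703865 = 7*13032165 + 478710
13032165 = 27*478710 + 106995
478710 = 4*106995 + 50730
106995 = 2*50730 + 5535
50730 = 9*5535 + 915
5535 = 6*915 + 45
915 = 20*45 + 15
45 = 3*15 + 0
gcd(288143760, 91703865) = 15.
Express as a combination:
15 = 915 − 20·45
15 = −20·5535 + 121·915
15 = 121·50730 − 1109·5535
15 = −1109·106995 + 2339·50730
15 = 2339·478710 − 10465·106995
15 = −10465·13032165 + 284894·478710
15 = 284894·91703865 − 2004723·13032165
15 = −2004723·288143760 + 6299063·91703865
So 15 = (-2004723)·288143760 + (6299063)·91703865.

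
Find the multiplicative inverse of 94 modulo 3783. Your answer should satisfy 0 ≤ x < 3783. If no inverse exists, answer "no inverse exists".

gcd(3783, 94) by repeated division:
3783 = 40*94 + 23
94 = 4*23 + 2
23 = 11*2 + 1
2 = 2*1 + 0
gcd = 1, so the inverse exists. Back-substitute:
1 = 23 − 11·2
1 = −11·94 + 45·23
1 = 45·3783 − 1811·94
So 94·(-1811) ≡ 1 (mod 3783), and -1811 ≡ 1972 (mod 3783).

1972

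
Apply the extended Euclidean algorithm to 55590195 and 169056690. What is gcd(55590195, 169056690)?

15

Repeated division:
169056690 = 3×55590195 + 2286105
55590195 = 24×2286105 + 723675
2286105 = 3×723675 + 115080
723675 = 6×115080 + 33195
115080 = 3×33195 + 15495
33195 = 2×15495 + 2205
15495 = 7×2205 + 60
2205 = 36×60 + 45
60 = 1×45 + 15
45 = 3×15 + 0
gcd(55590195, 169056690) = 15.
Express as a combination:
15 = 60 − 45
15 = −2205 + 37·60
15 = 37·15495 − 260·2205
15 = −260·33195 + 557·15495
15 = 557·115080 − 1931·33195
15 = −1931·723675 + 12143·115080
15 = 12143·2286105 − 38360·723675
15 = −38360·55590195 + 932783·2286105
15 = 932783·169056690 − 2836709·55590195
So 15 = (932783)·169056690 + (-2836709)·55590195.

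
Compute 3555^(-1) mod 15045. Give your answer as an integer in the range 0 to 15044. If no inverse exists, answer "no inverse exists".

no inverse exists

Compute gcd(3555, 15045):
15045 = 4·3555 + 825
3555 = 4·825 + 255
825 = 3·255 + 60
255 = 4·60 + 15
60 = 4·15 + 0
gcd(3555, 15045) = 15 ≠ 1, so 3555 has no multiplicative inverse modulo 15045.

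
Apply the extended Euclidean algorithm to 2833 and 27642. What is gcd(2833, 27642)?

Euclidean algorithm:
27642 = 9*2833 + 2145
2833 = 1*2145 + 688
2145 = 3*688 + 81
688 = 8*81 + 40
81 = 2*40 + 1
40 = 40*1 + 0
gcd(2833, 27642) = 1.
Back-substituting:
1 = 81 − 2·40
1 = −2·688 + 17·81
1 = 17·2145 − 53·688
1 = −53·2833 + 70·2145
1 = 70·27642 − 683·2833
So 1 = (70)·27642 + (-683)·2833.

1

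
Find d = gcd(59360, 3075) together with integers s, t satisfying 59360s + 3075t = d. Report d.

Repeated division:
59360 = 19×3075 + 935
3075 = 3×935 + 270
935 = 3×270 + 125
270 = 2×125 + 20
125 = 6×20 + 5
20 = 4×5 + 0
gcd(59360, 3075) = 5.
Express as a combination:
5 = 125 − 6·20
5 = −6·270 + 13·125
5 = 13·935 − 45·270
5 = −45·3075 + 148·935
5 = 148·59360 − 2857·3075
So 5 = (148)·59360 + (-2857)·3075.

5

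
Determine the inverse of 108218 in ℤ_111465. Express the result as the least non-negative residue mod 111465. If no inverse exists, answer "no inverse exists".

99347

Run Euclid on (111465, 108218):
111465 = 1*108218 + 3247
108218 = 33*3247 + 1067
3247 = 3*1067 + 46
1067 = 23*46 + 9
46 = 5*9 + 1
9 = 9*1 + 0
Since gcd(108218, 111465) = 1, back-substitute to write 1 as a combination:
1 = 46 − 5·9
1 = −5·1067 + 116·46
1 = 116·3247 − 353·1067
1 = −353·108218 + 11765·3247
1 = 11765·111465 − 12118·108218
Thus 108218·(-12118) ≡ 1 (mod 111465); reducing, -12118 mod 111465 = 99347.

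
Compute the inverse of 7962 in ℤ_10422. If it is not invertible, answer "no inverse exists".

Euclidean algorithm on 10422, 7962:
10422 = 1·7962 + 2460
7962 = 3·2460 + 582
2460 = 4·582 + 132
582 = 4·132 + 54
132 = 2·54 + 24
54 = 2·24 + 6
24 = 4·6 + 0
gcd(7962, 10422) = 6 ≠ 1, so 7962 has no multiplicative inverse modulo 10422.

no inverse exists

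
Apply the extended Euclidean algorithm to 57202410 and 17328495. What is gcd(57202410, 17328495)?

Euclidean algorithm:
57202410 = 3×17328495 + 5216925
17328495 = 3×5216925 + 1677720
5216925 = 3×1677720 + 183765
1677720 = 9×183765 + 23835
183765 = 7×23835 + 16920
23835 = 1×16920 + 6915
16920 = 2×6915 + 3090
6915 = 2×3090 + 735
3090 = 4×735 + 150
735 = 4×150 + 135
150 = 1×135 + 15
135 = 9×15 + 0
gcd(57202410, 17328495) = 15.
Express as a combination:
15 = 150 − 135
15 = −735 + 5·150
15 = 5·3090 − 21·735
15 = −21·6915 + 47·3090
15 = 47·16920 − 115·6915
15 = −115·23835 + 162·16920
15 = 162·183765 − 1249·23835
15 = −1249·1677720 + 11403·183765
15 = 11403·5216925 − 35458·1677720
15 = −35458·17328495 + 117777·5216925
15 = 117777·57202410 − 388789·17328495
So 15 = (117777)·57202410 + (-388789)·17328495.

15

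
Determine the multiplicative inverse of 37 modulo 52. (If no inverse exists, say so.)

gcd(52, 37) by repeated division:
52 = 1*37 + 15
37 = 2*15 + 7
15 = 2*7 + 1
7 = 7*1 + 0
gcd = 1, so the inverse exists. Back-substitute:
1 = 15 − 2·7
1 = −2·37 + 5·15
1 = 5·52 − 7·37
So 37·(-7) ≡ 1 (mod 52), and -7 ≡ 45 (mod 52).

45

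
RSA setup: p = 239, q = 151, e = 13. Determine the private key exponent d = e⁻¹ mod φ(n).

16477

φ(n) = (p−1)(q−1) = 238·150 = 35700.
Need d with 13·d ≡ 1 (mod 35700). Apply the extended Euclidean algorithm:
35700 = 2746*13 + 2
13 = 6*2 + 1
2 = 2*1 + 0
Back-substitute:
1 = 13 − 6·2
1 = −6·35700 + 16477·13
So 13·16477 ≡ 1 (mod 35700), hence d = 16477.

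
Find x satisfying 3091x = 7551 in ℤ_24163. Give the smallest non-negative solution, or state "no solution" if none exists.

First find gcd(3091, 24163):
24163 = 7*3091 + 2526
3091 = 1*2526 + 565
2526 = 4*565 + 266
565 = 2*266 + 33
266 = 8*33 + 2
33 = 16*2 + 1
2 = 2*1 + 0
gcd = 1, so a unique solution mod 24163 exists.
Back-substitute for the Bézout coefficients:
1 = 33 − 16·2
1 = −16·266 + 129·33
1 = 129·565 − 274·266
1 = −274·2526 + 1225·565
1 = 1225·3091 − 1499·2526
1 = −1499·24163 + 11718·3091
So 3091·(11718) ≡ 1 (mod 24163), giving 3091⁻¹ ≡ 11718.
x ≡ 3091⁻¹·7551 ≡ 11718·7551 ≡ 21875 (mod 24163).

21875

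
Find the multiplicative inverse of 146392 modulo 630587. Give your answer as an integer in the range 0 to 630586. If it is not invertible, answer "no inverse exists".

510756

gcd(630587, 146392) by repeated division:
630587 = 4·146392 + 45019
146392 = 3·45019 + 11335
45019 = 3·11335 + 11014
11335 = 1·11014 + 321
11014 = 34·321 + 100
321 = 3·100 + 21
100 = 4·21 + 16
21 = 1·16 + 5
16 = 3·5 + 1
5 = 5·1 + 0
gcd = 1, so the inverse exists. Back-substitute:
1 = 16 − 3·5
1 = −3·21 + 4·16
1 = 4·100 − 19·21
1 = −19·321 + 61·100
1 = 61·11014 − 2093·321
1 = −2093·11335 + 2154·11014
1 = 2154·45019 − 8555·11335
1 = −8555·146392 + 27819·45019
1 = 27819·630587 − 119831·146392
Thus 146392·(-119831) ≡ 1 (mod 630587); reducing, -119831 mod 630587 = 510756.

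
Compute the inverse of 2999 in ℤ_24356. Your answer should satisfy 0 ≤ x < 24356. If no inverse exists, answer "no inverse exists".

Run Euclid on (24356, 2999):
24356 = 8·2999 + 364
2999 = 8·364 + 87
364 = 4·87 + 16
87 = 5·16 + 7
16 = 2·7 + 2
7 = 3·2 + 1
2 = 2·1 + 0
gcd = 1, so the inverse exists. Back-substitute:
1 = 7 − 3·2
1 = −3·16 + 7·7
1 = 7·87 − 38·16
1 = −38·364 + 159·87
1 = 159·2999 − 1310·364
1 = −1310·24356 + 10639·2999
So 2999·10639 ≡ 1 (mod 24356).

10639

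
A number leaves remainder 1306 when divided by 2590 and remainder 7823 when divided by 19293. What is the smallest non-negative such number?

19320116

Write x = 1306 + 2590·k. Then 2590·k ≡ 7823 − 1306 ≡ 6517 (mod 19293).
Need 2590⁻¹ mod 19293. Extended Euclid on (19293, 2590):
19293 = 7×2590 + 1163
2590 = 2×1163 + 264
1163 = 4×264 + 107
264 = 2×107 + 50
107 = 2×50 + 7
50 = 7×7 + 1
7 = 7×1 + 0
Back-substitute:
1 = 50 − 7·7
1 = −7·107 + 15·50
1 = 15·264 − 37·107
1 = −37·1163 + 163·264
1 = 163·2590 − 363·1163
1 = −363·19293 + 2704·2590
2590⁻¹ ≡ 2704 (mod 19293), so k ≡ 2704·6517 ≡ 7459 (mod 19293).
x = 1306 + 2590·7459 = 19320116.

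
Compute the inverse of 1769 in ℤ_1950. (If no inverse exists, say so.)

1379

Run Euclid on (1950, 1769):
1950 = 1·1769 + 181
1769 = 9·181 + 140
181 = 1·140 + 41
140 = 3·41 + 17
41 = 2·17 + 7
17 = 2·7 + 3
7 = 2·3 + 1
3 = 3·1 + 0
Since gcd(1769, 1950) = 1, back-substitute to write 1 as a combination:
1 = 7 − 2·3
1 = −2·17 + 5·7
1 = 5·41 − 12·17
1 = −12·140 + 41·41
1 = 41·181 − 53·140
1 = −53·1769 + 518·181
1 = 518·1950 − 571·1769
So 1769·(-571) ≡ 1 (mod 1950), and -571 ≡ 1379 (mod 1950).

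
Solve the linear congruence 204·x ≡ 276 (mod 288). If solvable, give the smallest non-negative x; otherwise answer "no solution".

First find gcd(204, 288):
288 = 1·204 + 84
204 = 2·84 + 36
84 = 2·36 + 12
36 = 3·12 + 0
gcd = 12 and 12 | 276, so solutions exist. Divide through by 12: 17x ≡ 23 (mod 24).
Now find 17⁻¹ mod 24:
24 = 1*17 + 7
17 = 2*7 + 3
7 = 2*3 + 1
3 = 3*1 + 0
Back-substitute:
1 = 7 − 2·3
1 = −2·17 + 5·7
1 = 5·24 − 7·17
So 17·(-7) ≡ 1 (mod 24), i.e. 17⁻¹ ≡ 17.
Then x ≡ 17·23 ≡ 7 (mod 24); the smallest non-negative solution is x = 7.

7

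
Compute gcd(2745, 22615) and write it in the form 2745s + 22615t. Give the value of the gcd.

Repeated division:
22615 = 8·2745 + 655
2745 = 4·655 + 125
655 = 5·125 + 30
125 = 4·30 + 5
30 = 6·5 + 0
gcd(2745, 22615) = 5.
Express as a combination:
5 = 125 − 4·30
5 = −4·655 + 21·125
5 = 21·2745 − 88·655
5 = −88·22615 + 725·2745
So 5 = (-88)·22615 + (725)·2745.

5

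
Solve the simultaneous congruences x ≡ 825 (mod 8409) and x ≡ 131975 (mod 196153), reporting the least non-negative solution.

Write x = 825 + 8409·k. Then 8409·k ≡ 131975 − 825 ≡ 131150 (mod 196153).
Need 8409⁻¹ mod 196153. Extended Euclid on (196153, 8409):
196153 = 23·8409 + 2746
8409 = 3·2746 + 171
2746 = 16·171 + 10
171 = 17·10 + 1
10 = 10·1 + 0
Back-substitute:
1 = 171 − 17·10
1 = −17·2746 + 273·171
1 = 273·8409 − 836·2746
1 = −836·196153 + 19501·8409
8409⁻¹ ≡ 19501 (mod 196153), so k ≡ 19501·131150 ≡ 113336 (mod 196153).
x = 825 + 8409·113336 = 953043249.

953043249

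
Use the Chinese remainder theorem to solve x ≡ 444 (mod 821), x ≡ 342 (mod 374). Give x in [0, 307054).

Write x = 444 + 821·k. Then 821·k ≡ 342 − 444 ≡ 272 (mod 374).
Need 821⁻¹ mod 374. Extended Euclid on (374, 73):
374 = 5*73 + 9
73 = 8*9 + 1
9 = 9*1 + 0
Back-substitute:
1 = 73 − 8·9
1 = −8·374 + 41·73
821⁻¹ ≡ 41 (mod 374), so k ≡ 41·272 ≡ 306 (mod 374).
x = 444 + 821·306 = 251670.

251670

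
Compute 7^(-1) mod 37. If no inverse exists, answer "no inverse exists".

16

Apply the Euclidean algorithm to 37 and 7:
37 = 5·7 + 2
7 = 3·2 + 1
2 = 2·1 + 0
The gcd is 1. Working backward:
1 = 7 − 3·2
1 = −3·37 + 16·7
So 7·16 ≡ 1 (mod 37).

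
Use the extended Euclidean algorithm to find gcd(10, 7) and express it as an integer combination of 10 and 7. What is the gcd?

1

Euclidean algorithm:
10 = 1·7 + 3
7 = 2·3 + 1
3 = 3·1 + 0
gcd(10, 7) = 1.
Back-substituting:
1 = 7 − 2·3
1 = −2·10 + 3·7
So 1 = (-2)·10 + (3)·7.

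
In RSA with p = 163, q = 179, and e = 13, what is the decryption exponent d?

φ(n) = (p−1)(q−1) = 162·178 = 28836.
Need d with 13·d ≡ 1 (mod 28836). Apply the extended Euclidean algorithm:
28836 = 2218*13 + 2
13 = 6*2 + 1
2 = 2*1 + 0
Back-substitute:
1 = 13 − 6·2
1 = −6·28836 + 13309·13
So 13·13309 ≡ 1 (mod 28836), hence d = 13309.

13309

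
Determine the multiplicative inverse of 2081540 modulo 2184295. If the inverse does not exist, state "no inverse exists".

Compute gcd(2081540, 2184295):
2184295 = 1·2081540 + 102755
2081540 = 20·102755 + 26440
102755 = 3·26440 + 23435
26440 = 1·23435 + 3005
23435 = 7·3005 + 2400
3005 = 1·2400 + 605
2400 = 3·605 + 585
605 = 1·585 + 20
585 = 29·20 + 5
20 = 4·5 + 0
The gcd is 5, not 1, hence no inverse exists.

no inverse exists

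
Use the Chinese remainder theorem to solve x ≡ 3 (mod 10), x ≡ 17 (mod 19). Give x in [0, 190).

93

Write x = 3 + 10·k. Then 10·k ≡ 17 − 3 ≡ 14 (mod 19).
Need 10⁻¹ mod 19. Extended Euclid on (19, 10):
19 = 1*10 + 9
10 = 1*9 + 1
9 = 9*1 + 0
Back-substitute:
1 = 10 − 9
1 = −19 + 2·10
10⁻¹ ≡ 2 (mod 19), so k ≡ 2·14 ≡ 9 (mod 19).
x = 3 + 10·9 = 93.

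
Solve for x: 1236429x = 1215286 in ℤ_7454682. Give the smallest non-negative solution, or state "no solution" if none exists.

no solution

gcd(1236429, 7454682):
7454682 = 6*1236429 + 36108
1236429 = 34*36108 + 8757
36108 = 4*8757 + 1080
8757 = 8*1080 + 117
1080 = 9*117 + 27
117 = 4*27 + 9
27 = 3*9 + 0
gcd = 9, but 9 ∤ 1215286, so the congruence has no solution.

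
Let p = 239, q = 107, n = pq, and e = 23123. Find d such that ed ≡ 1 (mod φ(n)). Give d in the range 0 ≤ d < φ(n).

φ(n) = (p−1)(q−1) = 238·106 = 25228.
Need d with 23123·d ≡ 1 (mod 25228). Apply the extended Euclidean algorithm:
25228 = 1·23123 + 2105
23123 = 10·2105 + 2073
2105 = 1·2073 + 32
2073 = 64·32 + 25
32 = 1·25 + 7
25 = 3·7 + 4
7 = 1·4 + 3
4 = 1·3 + 1
3 = 3·1 + 0
Back-substitute:
1 = 4 − 3
1 = −7 + 2·4
1 = 2·25 − 7·7
1 = −7·32 + 9·25
1 = 9·2073 − 583·32
1 = −583·2105 + 592·2073
1 = 592·23123 − 6503·2105
1 = −6503·25228 + 7095·23123
So 23123·7095 ≡ 1 (mod 25228), hence d = 7095.

7095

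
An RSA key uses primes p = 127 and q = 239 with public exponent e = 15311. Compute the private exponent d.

φ(n) = (p−1)(q−1) = 126·238 = 29988.
Need d with 15311·d ≡ 1 (mod 29988). Apply the extended Euclidean algorithm:
29988 = 1·15311 + 14677
15311 = 1·14677 + 634
14677 = 23·634 + 95
634 = 6·95 + 64
95 = 1·64 + 31
64 = 2·31 + 2
31 = 15·2 + 1
2 = 2·1 + 0
Back-substitute:
1 = 31 − 15·2
1 = −15·64 + 31·31
1 = 31·95 − 46·64
1 = −46·634 + 307·95
1 = 307·14677 − 7107·634
1 = −7107·15311 + 7414·14677
1 = 7414·29988 − 14521·15311
So 15311·(-14521) ≡ 1 (mod 29988), hence d ≡ -14521 ≡ 15467 (mod 29988).

15467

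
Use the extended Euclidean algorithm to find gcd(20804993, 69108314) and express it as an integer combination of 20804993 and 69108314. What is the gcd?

Repeated division:
69108314 = 3*20804993 + 6693335
20804993 = 3*6693335 + 724988
6693335 = 9*724988 + 168443
724988 = 4*168443 + 51216
168443 = 3*51216 + 14795
51216 = 3*14795 + 6831
14795 = 2*6831 + 1133
6831 = 6*1133 + 33
1133 = 34*33 + 11
33 = 3*11 + 0
gcd(20804993, 69108314) = 11.
Working backward:
11 = 1133 − 34·33
11 = −34·6831 + 205·1133
11 = 205·14795 − 444·6831
11 = −444·51216 + 1537·14795
11 = 1537·168443 − 5055·51216
11 = −5055·724988 + 21757·168443
11 = 21757·6693335 − 200868·724988
11 = −200868·20804993 + 624361·6693335
11 = 624361·69108314 − 2073951·20804993
So 11 = (624361)·69108314 + (-2073951)·20804993.

11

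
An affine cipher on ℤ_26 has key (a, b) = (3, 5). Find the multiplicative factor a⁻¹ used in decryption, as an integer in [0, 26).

Apply the Euclidean algorithm to 26 and 3:
26 = 8*3 + 2
3 = 1*2 + 1
2 = 2*1 + 0
The gcd is 1. Working backward:
1 = 3 − 2
1 = −26 + 9·3
So 3·9 ≡ 1 (mod 26).

9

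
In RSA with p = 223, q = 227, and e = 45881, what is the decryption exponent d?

φ(n) = (p−1)(q−1) = 222·226 = 50172.
Need d with 45881·d ≡ 1 (mod 50172). Apply the extended Euclidean algorithm:
50172 = 1·45881 + 4291
45881 = 10·4291 + 2971
4291 = 1·2971 + 1320
2971 = 2·1320 + 331
1320 = 3·331 + 327
331 = 1·327 + 4
327 = 81·4 + 3
4 = 1·3 + 1
3 = 3·1 + 0
Back-substitute:
1 = 4 − 3
1 = −327 + 82·4
1 = 82·331 − 83·327
1 = −83·1320 + 331·331
1 = 331·2971 − 745·1320
1 = −745·4291 + 1076·2971
1 = 1076·45881 − 11505·4291
1 = −11505·50172 + 12581·45881
So 45881·12581 ≡ 1 (mod 50172), hence d = 12581.

12581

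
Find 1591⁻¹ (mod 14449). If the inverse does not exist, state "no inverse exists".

2334

Extended Euclidean algorithm:
14449 = 9*1591 + 130
1591 = 12*130 + 31
130 = 4*31 + 6
31 = 5*6 + 1
6 = 6*1 + 0
The gcd is 1. Working backward:
1 = 31 − 5·6
1 = −5·130 + 21·31
1 = 21·1591 − 257·130
1 = −257·14449 + 2334·1591
So 1591·2334 ≡ 1 (mod 14449).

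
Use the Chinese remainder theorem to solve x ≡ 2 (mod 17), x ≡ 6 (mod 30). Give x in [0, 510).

36

Write x = 2 + 17·k. Then 17·k ≡ 6 − 2 ≡ 4 (mod 30).
Need 17⁻¹ mod 30. Extended Euclid on (30, 17):
30 = 1·17 + 13
17 = 1·13 + 4
13 = 3·4 + 1
4 = 4·1 + 0
Back-substitute:
1 = 13 − 3·4
1 = −3·17 + 4·13
1 = 4·30 − 7·17
17⁻¹ ≡ 23 (mod 30), so k ≡ 23·4 ≡ 2 (mod 30).
x = 2 + 17·2 = 36.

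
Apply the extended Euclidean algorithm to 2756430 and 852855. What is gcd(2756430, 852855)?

Euclidean algorithm:
2756430 = 3·852855 + 197865
852855 = 4·197865 + 61395
197865 = 3·61395 + 13680
61395 = 4·13680 + 6675
13680 = 2·6675 + 330
6675 = 20·330 + 75
330 = 4·75 + 30
75 = 2·30 + 15
30 = 2·15 + 0
gcd(2756430, 852855) = 15.
Express as a combination:
15 = 75 − 2·30
15 = −2·330 + 9·75
15 = 9·6675 − 182·330
15 = −182·13680 + 373·6675
15 = 373·61395 − 1674·13680
15 = −1674·197865 + 5395·61395
15 = 5395·852855 − 23254·197865
15 = −23254·2756430 + 75157·852855
So 15 = (-23254)·2756430 + (75157)·852855.

15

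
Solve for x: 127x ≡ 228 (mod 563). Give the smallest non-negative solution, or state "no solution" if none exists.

First find gcd(127, 563):
563 = 4*127 + 55
127 = 2*55 + 17
55 = 3*17 + 4
17 = 4*4 + 1
4 = 4*1 + 0
gcd = 1, so a unique solution mod 563 exists.
Back-substitute for the Bézout coefficients:
1 = 17 − 4·4
1 = −4·55 + 13·17
1 = 13·127 − 30·55
1 = −30·563 + 133·127
So 127·(133) ≡ 1 (mod 563), giving 127⁻¹ ≡ 133.
x ≡ 127⁻¹·228 ≡ 133·228 ≡ 485 (mod 563).

485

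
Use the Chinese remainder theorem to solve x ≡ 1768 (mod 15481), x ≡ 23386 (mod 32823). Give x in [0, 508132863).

Write x = 1768 + 15481·k. Then 15481·k ≡ 23386 − 1768 ≡ 21618 (mod 32823).
Need 15481⁻¹ mod 32823. Extended Euclid on (32823, 15481):
32823 = 2*15481 + 1861
15481 = 8*1861 + 593
1861 = 3*593 + 82
593 = 7*82 + 19
82 = 4*19 + 6
19 = 3*6 + 1
6 = 6*1 + 0
Back-substitute:
1 = 19 − 3·6
1 = −3·82 + 13·19
1 = 13·593 − 94·82
1 = −94·1861 + 295·593
1 = 295·15481 − 2454·1861
1 = −2454·32823 + 5203·15481
15481⁻¹ ≡ 5203 (mod 32823), so k ≡ 5203·21618 ≡ 26856 (mod 32823).
x = 1768 + 15481·26856 = 415759504.

415759504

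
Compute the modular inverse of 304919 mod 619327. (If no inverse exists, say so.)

291878

Apply the Euclidean algorithm to 619327 and 304919:
619327 = 2*304919 + 9489
304919 = 32*9489 + 1271
9489 = 7*1271 + 592
1271 = 2*592 + 87
592 = 6*87 + 70
87 = 1*70 + 17
70 = 4*17 + 2
17 = 8*2 + 1
2 = 2*1 + 0
The gcd is 1. Working backward:
1 = 17 − 8·2
1 = −8·70 + 33·17
1 = 33·87 − 41·70
1 = −41·592 + 279·87
1 = 279·1271 − 599·592
1 = −599·9489 + 4472·1271
1 = 4472·304919 − 143703·9489
1 = −143703·619327 + 291878·304919
So 304919·291878 ≡ 1 (mod 619327).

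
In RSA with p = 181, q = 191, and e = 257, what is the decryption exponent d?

3593

φ(n) = (p−1)(q−1) = 180·190 = 34200.
Need d with 257·d ≡ 1 (mod 34200). Apply the extended Euclidean algorithm:
34200 = 133×257 + 19
257 = 13×19 + 10
19 = 1×10 + 9
10 = 1×9 + 1
9 = 9×1 + 0
Back-substitute:
1 = 10 − 9
1 = −19 + 2·10
1 = 2·257 − 27·19
1 = −27·34200 + 3593·257
So 257·3593 ≡ 1 (mod 34200), hence d = 3593.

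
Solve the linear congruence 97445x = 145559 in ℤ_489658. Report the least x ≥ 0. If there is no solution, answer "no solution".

First find gcd(97445, 489658):
489658 = 5·97445 + 2433
97445 = 40·2433 + 125
2433 = 19·125 + 58
125 = 2·58 + 9
58 = 6·9 + 4
9 = 2·4 + 1
4 = 4·1 + 0
gcd = 1, so a unique solution mod 489658 exists.
Back-substitute for the Bézout coefficients:
1 = 9 − 2·4
1 = −2·58 + 13·9
1 = 13·125 − 28·58
1 = −28·2433 + 545·125
1 = 545·97445 − 21828·2433
1 = −21828·489658 + 109685·97445
So 97445·(109685) ≡ 1 (mod 489658), giving 97445⁻¹ ≡ 109685.
x ≡ 97445⁻¹·145559 ≡ 109685·145559 ≡ 339825 (mod 489658).

339825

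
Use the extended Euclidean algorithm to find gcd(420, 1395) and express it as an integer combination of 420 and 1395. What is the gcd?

15

Repeated division:
1395 = 3×420 + 135
420 = 3×135 + 15
135 = 9×15 + 0
gcd(420, 1395) = 15.
Back-substituting:
15 = 420 − 3·135
15 = −3·1395 + 10·420
So 15 = (-3)·1395 + (10)·420.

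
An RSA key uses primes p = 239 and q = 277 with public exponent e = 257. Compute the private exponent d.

φ(n) = (p−1)(q−1) = 238·276 = 65688.
Need d with 257·d ≡ 1 (mod 65688). Apply the extended Euclidean algorithm:
65688 = 255*257 + 153
257 = 1*153 + 104
153 = 1*104 + 49
104 = 2*49 + 6
49 = 8*6 + 1
6 = 6*1 + 0
Back-substitute:
1 = 49 − 8·6
1 = −8·104 + 17·49
1 = 17·153 − 25·104
1 = −25·257 + 42·153
1 = 42·65688 − 10735·257
So 257·(-10735) ≡ 1 (mod 65688), hence d ≡ -10735 ≡ 54953 (mod 65688).

54953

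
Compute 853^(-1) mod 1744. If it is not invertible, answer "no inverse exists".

Apply the Euclidean algorithm to 1744 and 853:
1744 = 2×853 + 38
853 = 22×38 + 17
38 = 2×17 + 4
17 = 4×4 + 1
4 = 4×1 + 0
gcd = 1, so the inverse exists. Back-substitute:
1 = 17 − 4·4
1 = −4·38 + 9·17
1 = 9·853 − 202·38
1 = −202·1744 + 413·853
So 853·413 ≡ 1 (mod 1744).

413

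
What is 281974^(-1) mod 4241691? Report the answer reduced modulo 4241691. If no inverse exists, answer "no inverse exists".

3113944

gcd(4241691, 281974) by repeated division:
4241691 = 15·281974 + 12081
281974 = 23·12081 + 4111
12081 = 2·4111 + 3859
4111 = 1·3859 + 252
3859 = 15·252 + 79
252 = 3·79 + 15
79 = 5·15 + 4
15 = 3·4 + 3
4 = 1·3 + 1
3 = 3·1 + 0
gcd = 1, so the inverse exists. Back-substitute:
1 = 4 − 3
1 = −15 + 4·4
1 = 4·79 − 21·15
1 = −21·252 + 67·79
1 = 67·3859 − 1026·252
1 = −1026·4111 + 1093·3859
1 = 1093·12081 − 3212·4111
1 = −3212·281974 + 74969·12081
1 = 74969·4241691 − 1127747·281974
Hence 281974⁻¹ ≡ -1127747 ≡ 3113944 (mod 4241691).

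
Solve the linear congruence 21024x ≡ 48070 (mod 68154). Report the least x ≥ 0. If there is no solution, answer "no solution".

no solution

gcd(21024, 68154):
68154 = 3×21024 + 5082
21024 = 4×5082 + 696
5082 = 7×696 + 210
696 = 3×210 + 66
210 = 3×66 + 12
66 = 5×12 + 6
12 = 2×6 + 0
gcd = 6, but 6 ∤ 48070, so the congruence has no solution.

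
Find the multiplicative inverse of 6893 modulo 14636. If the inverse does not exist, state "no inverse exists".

gcd(14636, 6893) by repeated division:
14636 = 2·6893 + 850
6893 = 8·850 + 93
850 = 9·93 + 13
93 = 7·13 + 2
13 = 6·2 + 1
2 = 2·1 + 0
Since gcd(6893, 14636) = 1, back-substitute to write 1 as a combination:
1 = 13 − 6·2
1 = −6·93 + 43·13
1 = 43·850 − 393·93
1 = −393·6893 + 3187·850
1 = 3187·14636 − 6767·6893
Thus 6893·(-6767) ≡ 1 (mod 14636); reducing, -6767 mod 14636 = 7869.

7869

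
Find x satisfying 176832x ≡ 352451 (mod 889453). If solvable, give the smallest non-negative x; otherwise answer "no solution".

First find gcd(176832, 889453):
889453 = 5*176832 + 5293
176832 = 33*5293 + 2163
5293 = 2*2163 + 967
2163 = 2*967 + 229
967 = 4*229 + 51
229 = 4*51 + 25
51 = 2*25 + 1
25 = 25*1 + 0
gcd = 1, so a unique solution mod 889453 exists.
Back-substitute for the Bézout coefficients:
1 = 51 − 2·25
1 = −2·229 + 9·51
1 = 9·967 − 38·229
1 = −38·2163 + 85·967
1 = 85·5293 − 208·2163
1 = −208·176832 + 6949·5293
1 = 6949·889453 − 34953·176832
So 176832·(-34953) ≡ 1 (mod 889453), giving 176832⁻¹ ≡ 854500.
x ≡ 176832⁻¹·352451 ≡ 854500·352451 ≡ 593700 (mod 889453).

593700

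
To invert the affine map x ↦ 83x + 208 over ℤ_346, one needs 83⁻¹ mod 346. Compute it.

321

Extended Euclidean algorithm:
346 = 4×83 + 14
83 = 5×14 + 13
14 = 1×13 + 1
13 = 13×1 + 0
Since gcd(83, 346) = 1, back-substitute to write 1 as a combination:
1 = 14 − 13
1 = −83 + 6·14
1 = 6·346 − 25·83
Hence 83⁻¹ ≡ -25 ≡ 321 (mod 346).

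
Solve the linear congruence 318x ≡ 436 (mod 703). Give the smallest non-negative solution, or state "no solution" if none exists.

First find gcd(318, 703):
703 = 2·318 + 67
318 = 4·67 + 50
67 = 1·50 + 17
50 = 2·17 + 16
17 = 1·16 + 1
16 = 16·1 + 0
gcd = 1, so a unique solution mod 703 exists.
Back-substitute for the Bézout coefficients:
1 = 17 − 16
1 = −50 + 3·17
1 = 3·67 − 4·50
1 = −4·318 + 19·67
1 = 19·703 − 42·318
So 318·(-42) ≡ 1 (mod 703), giving 318⁻¹ ≡ 661.
x ≡ 318⁻¹·436 ≡ 661·436 ≡ 669 (mod 703).

669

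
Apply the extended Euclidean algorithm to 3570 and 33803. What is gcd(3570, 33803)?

Repeated division:
33803 = 9·3570 + 1673
3570 = 2·1673 + 224
1673 = 7·224 + 105
224 = 2·105 + 14
105 = 7·14 + 7
14 = 2·7 + 0
gcd(3570, 33803) = 7.
Express as a combination:
7 = 105 − 7·14
7 = −7·224 + 15·105
7 = 15·1673 − 112·224
7 = −112·3570 + 239·1673
7 = 239·33803 − 2263·3570
So 7 = (239)·33803 + (-2263)·3570.

7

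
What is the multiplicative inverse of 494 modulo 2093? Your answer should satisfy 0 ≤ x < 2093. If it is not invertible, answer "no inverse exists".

Euclidean algorithm on 2093, 494:
2093 = 4·494 + 117
494 = 4·117 + 26
117 = 4·26 + 13
26 = 2·13 + 0
Since gcd = 13 > 1, 494 is not a unit mod 2093.

no inverse exists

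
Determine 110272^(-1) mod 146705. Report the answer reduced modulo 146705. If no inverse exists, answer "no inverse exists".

110368

Run Euclid on (146705, 110272):
146705 = 1×110272 + 36433
110272 = 3×36433 + 973
36433 = 37×973 + 432
973 = 2×432 + 109
432 = 3×109 + 105
109 = 1×105 + 4
105 = 26×4 + 1
4 = 4×1 + 0
gcd = 1, so the inverse exists. Back-substitute:
1 = 105 − 26·4
1 = −26·109 + 27·105
1 = 27·432 − 107·109
1 = −107·973 + 241·432
1 = 241·36433 − 9024·973
1 = −9024·110272 + 27313·36433
1 = 27313·146705 − 36337·110272
Hence 110272⁻¹ ≡ -36337 ≡ 110368 (mod 146705).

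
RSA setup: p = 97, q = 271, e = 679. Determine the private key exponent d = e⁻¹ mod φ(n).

13399

φ(n) = (p−1)(q−1) = 96·270 = 25920.
Need d with 679·d ≡ 1 (mod 25920). Apply the extended Euclidean algorithm:
25920 = 38·679 + 118
679 = 5·118 + 89
118 = 1·89 + 29
89 = 3·29 + 2
29 = 14·2 + 1
2 = 2·1 + 0
Back-substitute:
1 = 29 − 14·2
1 = −14·89 + 43·29
1 = 43·118 − 57·89
1 = −57·679 + 328·118
1 = 328·25920 − 12521·679
So 679·(-12521) ≡ 1 (mod 25920), hence d ≡ -12521 ≡ 13399 (mod 25920).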